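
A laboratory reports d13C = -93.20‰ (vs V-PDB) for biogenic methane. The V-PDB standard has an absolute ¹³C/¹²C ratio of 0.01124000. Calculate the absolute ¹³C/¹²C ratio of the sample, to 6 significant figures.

R_sample = R_standard × (d13C/1000 + 1)
R_sample = 0.01124000 × (-93.20/1000 + 1) = 0.01124000 × 0.906800
R_sample = 0.0101924

0.0101924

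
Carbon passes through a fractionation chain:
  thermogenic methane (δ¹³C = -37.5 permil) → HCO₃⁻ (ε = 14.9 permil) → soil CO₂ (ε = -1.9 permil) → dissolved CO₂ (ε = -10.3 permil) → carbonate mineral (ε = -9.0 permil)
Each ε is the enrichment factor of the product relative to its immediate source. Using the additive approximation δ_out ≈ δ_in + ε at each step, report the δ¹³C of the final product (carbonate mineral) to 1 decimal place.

-43.8 permil

step 1: δ ≈ -37.5 + (14.9) = -22.6 permil
step 2: δ ≈ -22.6 + (-1.9) = -24.5 permil
step 3: δ ≈ -24.5 + (-10.3) = -34.8 permil
step 4: δ ≈ -34.8 + (-9.0) = -43.8 permil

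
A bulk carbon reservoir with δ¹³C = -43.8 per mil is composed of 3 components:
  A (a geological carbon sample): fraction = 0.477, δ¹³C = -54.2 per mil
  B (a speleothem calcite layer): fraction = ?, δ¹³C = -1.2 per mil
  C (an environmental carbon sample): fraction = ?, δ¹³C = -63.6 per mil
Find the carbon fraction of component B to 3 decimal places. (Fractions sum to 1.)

0.245

Let f_B and f_C be the unknown fractions; fractions sum to 1 so f_B + f_C = 0.523.
Mass balance: Σ fᵢ·δᵢ = δ_bulk ⇒ f_B·(-1.2) + f_C·(-63.6) = -43.8 − (-25.853) = -17.947
Substitute f_C = 0.523 − f_B:
f_B·(-1.2 − -63.6) = -17.947 − 0.523×(-63.6) = 15.316
f_B = 15.316 / 62.4 = 0.2455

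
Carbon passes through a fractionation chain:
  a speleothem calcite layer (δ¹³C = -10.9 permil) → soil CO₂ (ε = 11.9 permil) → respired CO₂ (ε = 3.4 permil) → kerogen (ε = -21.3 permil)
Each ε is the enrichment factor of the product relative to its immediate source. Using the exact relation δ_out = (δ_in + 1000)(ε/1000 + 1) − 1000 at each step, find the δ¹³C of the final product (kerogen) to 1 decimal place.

step 1: δ = (-10.90 + 1000)·(11.9/1000 + 1) − 1000 = 0.87 permil
step 2: δ = (0.87 + 1000)·(3.4/1000 + 1) − 1000 = 4.27 permil
step 3: δ = (4.27 + 1000)·(-21.3/1000 + 1) − 1000 = -17.12 permil

-17.1 permil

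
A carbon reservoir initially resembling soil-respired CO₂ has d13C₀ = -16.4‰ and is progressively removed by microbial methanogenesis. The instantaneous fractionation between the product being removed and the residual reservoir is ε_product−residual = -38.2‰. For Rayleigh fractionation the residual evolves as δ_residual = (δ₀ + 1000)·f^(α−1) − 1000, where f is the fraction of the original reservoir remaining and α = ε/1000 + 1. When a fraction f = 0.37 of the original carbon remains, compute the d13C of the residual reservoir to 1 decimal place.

21.7‰

Rayleigh residual: δ_res = (δ₀ + 1000)·f^(α−1) − 1000
α = ε/1000 + 1 = 0.96180, so α − 1 = -0.03820
f^(α−1) = 0.37^(-0.03820) = 1.038711
δ_res = (-16.4 + 1000) × 1.038711 − 1000 = 1021.676 − 1000 = 21.68‰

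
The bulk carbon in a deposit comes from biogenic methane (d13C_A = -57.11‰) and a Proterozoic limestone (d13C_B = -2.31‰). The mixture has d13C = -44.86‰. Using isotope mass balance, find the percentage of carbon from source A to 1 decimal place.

δ_mix = f_A·δ_A + (1 − f_A)·δ_B  ⇒  f_A = (δ_mix − δ_B)/(δ_A − δ_B)
f_A = (-44.86 − (-2.31)) / (-57.11 − (-2.31))
f_A = -42.55 / -54.80 = 0.7765

77.6%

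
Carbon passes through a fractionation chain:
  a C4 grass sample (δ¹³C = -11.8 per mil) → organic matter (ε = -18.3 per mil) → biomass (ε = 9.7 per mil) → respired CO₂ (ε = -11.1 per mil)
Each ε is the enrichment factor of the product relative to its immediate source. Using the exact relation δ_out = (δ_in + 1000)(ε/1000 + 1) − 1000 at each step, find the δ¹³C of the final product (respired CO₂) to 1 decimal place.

step 1: δ = (-11.80 + 1000)·(-18.3/1000 + 1) − 1000 = -29.88 per mil
step 2: δ = (-29.88 + 1000)·(9.7/1000 + 1) − 1000 = -20.47 per mil
step 3: δ = (-20.47 + 1000)·(-11.1/1000 + 1) − 1000 = -31.35 per mil

-31.3 per mil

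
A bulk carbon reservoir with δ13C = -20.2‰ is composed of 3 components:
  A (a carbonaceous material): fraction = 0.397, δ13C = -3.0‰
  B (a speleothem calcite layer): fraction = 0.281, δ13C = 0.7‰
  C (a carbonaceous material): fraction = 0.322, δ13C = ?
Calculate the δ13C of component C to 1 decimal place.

-59.6‰

Isotope mass balance: δ_bulk = Σ fᵢ·δᵢ.
-20.2 = 0.397×(-3.0) + 0.281×(0.7) + 0.322×δ_C
0.322·δ_C = -20.2 − (-0.994) = -19.206
δ_C = -19.206 / 0.322 = -59.65‰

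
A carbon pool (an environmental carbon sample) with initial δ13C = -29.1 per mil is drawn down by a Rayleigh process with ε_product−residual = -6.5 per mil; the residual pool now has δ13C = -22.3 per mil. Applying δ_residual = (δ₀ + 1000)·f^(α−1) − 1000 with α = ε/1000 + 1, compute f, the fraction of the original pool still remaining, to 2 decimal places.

α − 1 = ε/1000 = -0.0065
(δ_res + 1000)/(δ₀ + 1000) = (-22.3 + 1000)/(-29.1 + 1000) = 977.7/970.9 = 1.007004
f = 1.007004^(1/-0.0065) = exp(ln(1.007004)/-0.0065) = exp(0.00698/-0.0065)
f = exp(-1.0738) = 0.3417

0.34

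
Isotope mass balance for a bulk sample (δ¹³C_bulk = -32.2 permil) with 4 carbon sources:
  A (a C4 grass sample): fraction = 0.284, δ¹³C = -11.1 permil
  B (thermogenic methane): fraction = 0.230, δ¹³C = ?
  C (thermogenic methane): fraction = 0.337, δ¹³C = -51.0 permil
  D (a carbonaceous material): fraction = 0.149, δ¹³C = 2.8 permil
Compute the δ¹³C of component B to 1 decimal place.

Isotope mass balance: δ_bulk = Σ fᵢ·δᵢ.
-32.2 = 0.284×(-11.1) + 0.230×δ_B + 0.337×(-51.0) + 0.149×(2.8)
0.230·δ_B = -32.2 − (-19.922) = -12.278
δ_B = -12.278 / 0.230 = -53.38 permil

-53.4 permil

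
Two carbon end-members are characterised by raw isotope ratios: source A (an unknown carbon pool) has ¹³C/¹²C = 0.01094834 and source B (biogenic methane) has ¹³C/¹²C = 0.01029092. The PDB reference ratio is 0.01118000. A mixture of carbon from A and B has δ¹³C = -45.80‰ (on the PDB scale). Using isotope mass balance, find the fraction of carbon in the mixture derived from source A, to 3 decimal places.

δ_A = (0.01094834/0.01118000 − 1)×1000 = (0.979279 − 1)×1000 = -20.721‰
δ_B = (0.01029092/0.01118000 − 1)×1000 = (0.920476 − 1)×1000 = -79.524‰
f_A = (δ_mix − δ_B)/(δ_A − δ_B) = (-45.80 − (-79.524))/(-20.721 − (-79.524))
f_A = 33.724 / 58.803 = 0.5735

0.574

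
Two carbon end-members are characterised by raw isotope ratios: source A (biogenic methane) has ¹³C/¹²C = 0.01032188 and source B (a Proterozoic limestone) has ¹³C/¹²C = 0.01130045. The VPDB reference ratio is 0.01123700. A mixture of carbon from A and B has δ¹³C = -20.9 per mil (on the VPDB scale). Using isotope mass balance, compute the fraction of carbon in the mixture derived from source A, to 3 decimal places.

δ_A = (0.01032188/0.01123700 − 1)×1000 = (0.918562 − 1)×1000 = -81.438 per mil
δ_B = (0.01130045/0.01123700 − 1)×1000 = (1.005647 − 1)×1000 = 5.647 per mil
f_A = (δ_mix − δ_B)/(δ_A − δ_B) = (-20.9 − (5.647))/(-81.438 − (5.647))
f_A = -26.547 / -87.085 = 0.3048

0.305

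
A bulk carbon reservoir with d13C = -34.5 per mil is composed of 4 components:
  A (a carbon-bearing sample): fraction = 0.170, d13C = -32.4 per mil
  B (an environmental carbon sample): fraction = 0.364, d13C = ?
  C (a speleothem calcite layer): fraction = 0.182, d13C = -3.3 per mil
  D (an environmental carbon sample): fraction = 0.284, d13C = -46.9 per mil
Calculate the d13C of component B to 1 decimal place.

-41.4 per mil

Isotope mass balance: δ_bulk = Σ fᵢ·δᵢ.
-34.5 = 0.170×(-32.4) + 0.364×δ_B + 0.182×(-3.3) + 0.284×(-46.9)
0.364·δ_B = -34.5 − (-19.428) = -15.072
δ_B = -15.072 / 0.364 = -41.41 per mil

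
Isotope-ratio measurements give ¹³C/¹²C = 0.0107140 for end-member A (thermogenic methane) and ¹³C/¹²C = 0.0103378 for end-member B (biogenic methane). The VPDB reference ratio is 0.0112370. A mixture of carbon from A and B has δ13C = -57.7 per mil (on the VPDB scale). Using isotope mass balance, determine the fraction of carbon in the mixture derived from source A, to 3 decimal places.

0.667

δ_A = (0.0107140/0.0112370 − 1)×1000 = (0.953457 − 1)×1000 = -46.543 per mil
δ_B = (0.0103378/0.0112370 − 1)×1000 = (0.919979 − 1)×1000 = -80.021 per mil
f_A = (δ_mix − δ_B)/(δ_A − δ_B) = (-57.7 − (-80.021))/(-46.543 − (-80.021))
f_A = 22.321 / 33.479 = 0.6667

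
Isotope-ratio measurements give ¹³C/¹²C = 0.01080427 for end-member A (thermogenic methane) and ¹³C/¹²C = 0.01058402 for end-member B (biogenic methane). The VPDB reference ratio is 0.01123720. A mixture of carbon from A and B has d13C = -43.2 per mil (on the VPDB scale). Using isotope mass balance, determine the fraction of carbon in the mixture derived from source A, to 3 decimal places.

δ_A = (0.01080427/0.01123720 − 1)×1000 = (0.961473 − 1)×1000 = -38.527 per mil
δ_B = (0.01058402/0.01123720 − 1)×1000 = (0.941873 − 1)×1000 = -58.127 per mil
f_A = (δ_mix − δ_B)/(δ_A − δ_B) = (-43.2 − (-58.127))/(-38.527 − (-58.127))
f_A = 14.927 / 19.600 = 0.7616

0.762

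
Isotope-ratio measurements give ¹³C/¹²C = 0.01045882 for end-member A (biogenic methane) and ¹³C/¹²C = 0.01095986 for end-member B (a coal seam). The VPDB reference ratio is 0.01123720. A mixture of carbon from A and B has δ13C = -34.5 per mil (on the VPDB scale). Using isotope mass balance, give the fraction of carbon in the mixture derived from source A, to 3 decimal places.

0.220

δ_A = (0.01045882/0.01123720 − 1)×1000 = (0.930732 − 1)×1000 = -69.268 per mil
δ_B = (0.01095986/0.01123720 − 1)×1000 = (0.975319 − 1)×1000 = -24.681 per mil
f_A = (δ_mix − δ_B)/(δ_A − δ_B) = (-34.5 − (-24.681))/(-69.268 − (-24.681))
f_A = -9.819 / -44.588 = 0.2202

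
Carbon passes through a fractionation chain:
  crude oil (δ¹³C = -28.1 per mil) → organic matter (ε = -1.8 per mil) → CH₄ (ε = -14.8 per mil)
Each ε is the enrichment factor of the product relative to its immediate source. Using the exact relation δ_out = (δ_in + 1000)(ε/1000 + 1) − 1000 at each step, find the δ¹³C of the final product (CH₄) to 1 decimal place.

step 1: δ = (-28.10 + 1000)·(-1.8/1000 + 1) − 1000 = -29.85 per mil
step 2: δ = (-29.85 + 1000)·(-14.8/1000 + 1) − 1000 = -44.21 per mil

-44.2 per mil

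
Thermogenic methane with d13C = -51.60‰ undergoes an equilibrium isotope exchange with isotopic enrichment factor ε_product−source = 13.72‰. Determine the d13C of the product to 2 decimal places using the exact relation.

Exactly, δ_product = (δ_source + 1000)·(ε/1000 + 1) − 1000.
δ_product = (-51.60 + 1000) × (13.72/1000 + 1) − 1000
δ_product = -38.588‰

-38.59‰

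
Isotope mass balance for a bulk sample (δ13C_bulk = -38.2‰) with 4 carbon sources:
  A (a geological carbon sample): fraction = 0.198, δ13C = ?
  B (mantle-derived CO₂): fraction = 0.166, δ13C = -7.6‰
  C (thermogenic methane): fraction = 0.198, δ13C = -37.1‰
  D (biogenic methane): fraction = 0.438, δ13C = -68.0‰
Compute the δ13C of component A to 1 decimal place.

1.0‰

Isotope mass balance: δ_bulk = Σ fᵢ·δᵢ.
-38.2 = 0.198×δ_A + 0.166×(-7.6) + 0.198×(-37.1) + 0.438×(-68.0)
0.198·δ_A = -38.2 − (-38.391) = 0.191
δ_A = 0.191 / 0.198 = 0.97‰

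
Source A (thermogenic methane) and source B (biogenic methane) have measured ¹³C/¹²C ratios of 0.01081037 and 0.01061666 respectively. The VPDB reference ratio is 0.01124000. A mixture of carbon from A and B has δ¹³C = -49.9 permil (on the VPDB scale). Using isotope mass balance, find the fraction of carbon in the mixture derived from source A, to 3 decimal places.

0.322

δ_A = (0.01081037/0.01124000 − 1)×1000 = (0.961777 − 1)×1000 = -38.223 permil
δ_B = (0.01061666/0.01124000 − 1)×1000 = (0.944543 − 1)×1000 = -55.457 permil
f_A = (δ_mix − δ_B)/(δ_A − δ_B) = (-49.9 − (-55.457))/(-38.223 − (-55.457))
f_A = 5.557 / 17.234 = 0.3225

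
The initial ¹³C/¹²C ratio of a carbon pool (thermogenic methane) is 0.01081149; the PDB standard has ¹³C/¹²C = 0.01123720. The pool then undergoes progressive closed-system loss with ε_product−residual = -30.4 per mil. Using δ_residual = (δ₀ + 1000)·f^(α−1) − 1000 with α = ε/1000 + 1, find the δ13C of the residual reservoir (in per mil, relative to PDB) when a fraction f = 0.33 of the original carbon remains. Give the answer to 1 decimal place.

δ₀ = (0.01081149/0.01123720 − 1)×1000 = (0.962116 − 1)×1000 = -37.884 per mil
α − 1 = ε/1000 = -0.0304
f^(α−1) = 0.33^(-0.0304) = 1.034278
δ_res = (-37.884 + 1000) × 1.034278 − 1000 = 995.095 − 1000 = -4.90 per mil

-4.9 per mil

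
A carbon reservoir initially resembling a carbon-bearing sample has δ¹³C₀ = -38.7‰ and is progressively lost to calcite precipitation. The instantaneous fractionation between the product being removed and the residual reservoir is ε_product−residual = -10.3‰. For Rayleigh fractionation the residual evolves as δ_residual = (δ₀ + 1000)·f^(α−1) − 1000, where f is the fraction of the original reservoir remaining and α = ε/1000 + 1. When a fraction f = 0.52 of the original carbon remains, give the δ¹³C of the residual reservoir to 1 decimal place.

-32.2‰

Rayleigh residual: δ_res = (δ₀ + 1000)·f^(α−1) − 1000
α = ε/1000 + 1 = 0.98970, so α − 1 = -0.01030
f^(α−1) = 0.52^(-0.01030) = 1.006758
δ_res = (-38.7 + 1000) × 1.006758 − 1000 = 967.797 − 1000 = -32.20‰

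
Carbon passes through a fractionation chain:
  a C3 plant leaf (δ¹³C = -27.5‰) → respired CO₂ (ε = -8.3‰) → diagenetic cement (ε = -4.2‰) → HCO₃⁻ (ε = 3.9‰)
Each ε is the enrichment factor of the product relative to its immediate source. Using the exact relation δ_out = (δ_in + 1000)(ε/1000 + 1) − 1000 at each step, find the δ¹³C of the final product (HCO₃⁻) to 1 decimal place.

-35.9‰

step 1: δ = (-27.50 + 1000)·(-8.3/1000 + 1) − 1000 = -35.57‰
step 2: δ = (-35.57 + 1000)·(-4.2/1000 + 1) − 1000 = -39.62‰
step 3: δ = (-39.62 + 1000)·(3.9/1000 + 1) − 1000 = -35.88‰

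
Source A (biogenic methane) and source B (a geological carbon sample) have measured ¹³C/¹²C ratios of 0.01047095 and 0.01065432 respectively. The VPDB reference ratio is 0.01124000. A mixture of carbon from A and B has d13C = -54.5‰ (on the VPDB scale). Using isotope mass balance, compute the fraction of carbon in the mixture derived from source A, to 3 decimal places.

δ_A = (0.01047095/0.01124000 − 1)×1000 = (0.931579 − 1)×1000 = -68.421‰
δ_B = (0.01065432/0.01124000 − 1)×1000 = (0.947893 − 1)×1000 = -52.107‰
f_A = (δ_mix − δ_B)/(δ_A − δ_B) = (-54.5 − (-52.107))/(-68.421 − (-52.107))
f_A = -2.393 / -16.314 = 0.1467

0.147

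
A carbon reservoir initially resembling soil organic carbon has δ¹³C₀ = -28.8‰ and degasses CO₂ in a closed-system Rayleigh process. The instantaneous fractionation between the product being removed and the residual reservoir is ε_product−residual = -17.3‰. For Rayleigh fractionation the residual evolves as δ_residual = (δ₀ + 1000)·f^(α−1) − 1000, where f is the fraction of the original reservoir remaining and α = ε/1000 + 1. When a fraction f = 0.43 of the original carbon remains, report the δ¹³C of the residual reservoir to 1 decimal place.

Rayleigh residual: δ_res = (δ₀ + 1000)·f^(α−1) − 1000
α = ε/1000 + 1 = 0.98270, so α − 1 = -0.01730
f^(α−1) = 0.43^(-0.01730) = 1.014708
δ_res = (-28.8 + 1000) × 1.014708 − 1000 = 985.484 − 1000 = -14.52‰

-14.5‰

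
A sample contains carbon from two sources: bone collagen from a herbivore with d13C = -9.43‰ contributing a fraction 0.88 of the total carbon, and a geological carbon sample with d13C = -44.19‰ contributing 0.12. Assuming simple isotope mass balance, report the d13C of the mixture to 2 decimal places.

-13.60‰

δ_mix = f_A·δ_A + f_B·δ_B
δ_mix = 0.88 × (-9.43) + 0.12 × (-44.19)
δ_mix = -8.298 + -5.303 = -13.601‰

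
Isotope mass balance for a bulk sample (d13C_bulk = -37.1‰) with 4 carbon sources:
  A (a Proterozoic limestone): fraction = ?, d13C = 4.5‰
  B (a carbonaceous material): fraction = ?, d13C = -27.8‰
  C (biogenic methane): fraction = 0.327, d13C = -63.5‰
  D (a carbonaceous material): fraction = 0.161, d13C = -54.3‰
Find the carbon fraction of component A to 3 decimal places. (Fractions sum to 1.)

0.206

Let f_A and f_B be the unknown fractions; fractions sum to 1 so f_A + f_B = 0.512.
Mass balance: Σ fᵢ·δᵢ = δ_bulk ⇒ f_A·(4.5) + f_B·(-27.8) = -37.1 − (-29.507) = -7.593
Substitute f_B = 0.512 − f_A:
f_A·(4.5 − -27.8) = -7.593 − 0.512×(-27.8) = 6.640
f_A = 6.640 / 32.3 = 0.2056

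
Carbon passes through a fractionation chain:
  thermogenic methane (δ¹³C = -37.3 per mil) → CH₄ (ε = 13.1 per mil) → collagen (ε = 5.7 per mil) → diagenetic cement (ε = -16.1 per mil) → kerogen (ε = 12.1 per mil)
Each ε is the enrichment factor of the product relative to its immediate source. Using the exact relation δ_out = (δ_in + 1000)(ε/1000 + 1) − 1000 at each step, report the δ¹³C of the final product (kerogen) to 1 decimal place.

step 1: δ = (-37.30 + 1000)·(13.1/1000 + 1) − 1000 = -24.69 per mil
step 2: δ = (-24.69 + 1000)·(5.7/1000 + 1) − 1000 = -19.13 per mil
step 3: δ = (-19.13 + 1000)·(-16.1/1000 + 1) − 1000 = -34.92 per mil
step 4: δ = (-34.92 + 1000)·(12.1/1000 + 1) − 1000 = -23.24 per mil

-23.2 per mil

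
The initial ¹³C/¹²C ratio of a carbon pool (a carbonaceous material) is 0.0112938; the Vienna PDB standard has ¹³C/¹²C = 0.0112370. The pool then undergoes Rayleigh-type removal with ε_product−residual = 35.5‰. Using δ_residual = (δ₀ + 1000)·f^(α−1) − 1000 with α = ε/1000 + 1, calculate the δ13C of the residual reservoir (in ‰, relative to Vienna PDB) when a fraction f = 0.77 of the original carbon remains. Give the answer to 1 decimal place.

-4.2‰

δ₀ = (0.0112938/0.0112370 − 1)×1000 = (1.005055 − 1)×1000 = 5.055‰
α − 1 = ε/1000 = 0.0355
f^(α−1) = 0.77^(0.0355) = 0.990764
δ_res = (5.055 + 1000) × 0.990764 − 1000 = 995.773 − 1000 = -4.23‰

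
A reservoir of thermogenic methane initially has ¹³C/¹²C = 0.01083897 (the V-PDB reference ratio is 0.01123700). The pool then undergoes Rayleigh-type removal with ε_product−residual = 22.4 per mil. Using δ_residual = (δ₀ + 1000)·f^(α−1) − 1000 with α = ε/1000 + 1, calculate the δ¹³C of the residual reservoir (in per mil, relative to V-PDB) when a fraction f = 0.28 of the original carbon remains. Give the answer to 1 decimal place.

δ₀ = (0.01083897/0.01123700 − 1)×1000 = (0.964579 − 1)×1000 = -35.421 per mil
α − 1 = ε/1000 = 0.0224
f^(α−1) = 0.28^(0.0224) = 0.971888
δ_res = (-35.421 + 1000) × 0.971888 − 1000 = 937.463 − 1000 = -62.54 per mil

-62.5 per mil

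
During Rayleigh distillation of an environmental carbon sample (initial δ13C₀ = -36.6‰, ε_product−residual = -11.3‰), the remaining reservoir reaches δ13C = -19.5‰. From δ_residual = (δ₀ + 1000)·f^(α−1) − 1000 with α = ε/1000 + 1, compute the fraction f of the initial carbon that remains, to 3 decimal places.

0.211

α − 1 = ε/1000 = -0.0113
(δ_res + 1000)/(δ₀ + 1000) = (-19.5 + 1000)/(-36.6 + 1000) = 980.5/963.4 = 1.017750
f = 1.017750^(1/-0.0113) = exp(ln(1.017750)/-0.0113) = exp(0.01759/-0.0113)
f = exp(-1.5570) = 0.2108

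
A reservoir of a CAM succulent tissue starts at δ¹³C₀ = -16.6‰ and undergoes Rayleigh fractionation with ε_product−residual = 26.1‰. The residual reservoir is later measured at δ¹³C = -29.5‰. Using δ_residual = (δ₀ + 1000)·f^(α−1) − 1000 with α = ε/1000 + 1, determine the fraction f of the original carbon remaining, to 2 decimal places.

0.60

α − 1 = ε/1000 = 0.0261
(δ_res + 1000)/(δ₀ + 1000) = (-29.5 + 1000)/(-16.6 + 1000) = 970.5/983.4 = 0.986882
f = 0.986882^(1/0.0261) = exp(ln(0.986882)/0.0261) = exp(-0.01320/0.0261)
f = exp(-0.5059) = 0.6029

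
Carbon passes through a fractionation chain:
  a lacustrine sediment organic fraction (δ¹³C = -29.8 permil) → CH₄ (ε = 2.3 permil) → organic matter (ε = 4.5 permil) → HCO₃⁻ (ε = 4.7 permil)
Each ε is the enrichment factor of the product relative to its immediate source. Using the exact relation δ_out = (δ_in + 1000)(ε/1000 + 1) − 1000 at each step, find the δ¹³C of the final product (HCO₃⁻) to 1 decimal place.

step 1: δ = (-29.80 + 1000)·(2.3/1000 + 1) − 1000 = -27.57 permil
step 2: δ = (-27.57 + 1000)·(4.5/1000 + 1) − 1000 = -23.19 permil
step 3: δ = (-23.19 + 1000)·(4.7/1000 + 1) − 1000 = -18.60 permil

-18.6 permil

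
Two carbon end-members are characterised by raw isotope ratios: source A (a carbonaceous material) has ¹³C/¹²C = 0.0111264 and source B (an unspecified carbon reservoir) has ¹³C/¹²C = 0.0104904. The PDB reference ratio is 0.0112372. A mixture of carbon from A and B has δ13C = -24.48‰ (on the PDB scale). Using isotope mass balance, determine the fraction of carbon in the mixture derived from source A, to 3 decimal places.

0.742

δ_A = (0.0111264/0.0112372 − 1)×1000 = (0.990140 − 1)×1000 = -9.860‰
δ_B = (0.0104904/0.0112372 − 1)×1000 = (0.933542 − 1)×1000 = -66.458‰
f_A = (δ_mix − δ_B)/(δ_A − δ_B) = (-24.48 − (-66.458))/(-9.860 − (-66.458))
f_A = 41.978 / 56.598 = 0.7417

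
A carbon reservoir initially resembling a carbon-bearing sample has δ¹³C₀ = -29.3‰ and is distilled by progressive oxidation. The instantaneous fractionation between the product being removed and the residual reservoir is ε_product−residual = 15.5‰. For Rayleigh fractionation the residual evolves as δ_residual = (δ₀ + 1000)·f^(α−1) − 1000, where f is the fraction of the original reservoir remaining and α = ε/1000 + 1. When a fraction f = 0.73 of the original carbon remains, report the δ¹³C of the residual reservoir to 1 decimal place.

Rayleigh residual: δ_res = (δ₀ + 1000)·f^(α−1) − 1000
α = ε/1000 + 1 = 1.01550, so α − 1 = 0.01550
f^(α−1) = 0.73^(0.01550) = 0.995134
δ_res = (-29.3 + 1000) × 0.995134 − 1000 = 965.976 − 1000 = -34.02‰

-34.0‰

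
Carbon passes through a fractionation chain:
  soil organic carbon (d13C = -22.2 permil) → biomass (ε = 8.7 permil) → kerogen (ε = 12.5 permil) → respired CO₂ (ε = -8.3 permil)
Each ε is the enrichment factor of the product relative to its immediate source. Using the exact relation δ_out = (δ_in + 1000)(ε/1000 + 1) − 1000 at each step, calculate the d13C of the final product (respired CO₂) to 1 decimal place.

step 1: δ = (-22.20 + 1000)·(8.7/1000 + 1) − 1000 = -13.69 permil
step 2: δ = (-13.69 + 1000)·(12.5/1000 + 1) − 1000 = -1.36 permil
step 3: δ = (-1.36 + 1000)·(-8.3/1000 + 1) − 1000 = -9.65 permil

-9.7 permil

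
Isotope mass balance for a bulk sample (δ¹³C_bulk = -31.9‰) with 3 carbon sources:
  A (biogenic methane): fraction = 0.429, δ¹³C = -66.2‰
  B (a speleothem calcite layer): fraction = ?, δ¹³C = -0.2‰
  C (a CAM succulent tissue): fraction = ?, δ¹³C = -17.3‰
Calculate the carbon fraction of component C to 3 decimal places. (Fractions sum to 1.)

Let f_C and f_B be the unknown fractions; fractions sum to 1 so f_C + f_B = 0.571.
Mass balance: Σ fᵢ·δᵢ = δ_bulk ⇒ f_C·(-17.3) + f_B·(-0.2) = -31.9 − (-28.400) = -3.500
Substitute f_B = 0.571 − f_C:
f_C·(-17.3 − -0.2) = -3.500 − 0.571×(-0.2) = -3.386
f_C = -3.386 / -17.1 = 0.1980

0.198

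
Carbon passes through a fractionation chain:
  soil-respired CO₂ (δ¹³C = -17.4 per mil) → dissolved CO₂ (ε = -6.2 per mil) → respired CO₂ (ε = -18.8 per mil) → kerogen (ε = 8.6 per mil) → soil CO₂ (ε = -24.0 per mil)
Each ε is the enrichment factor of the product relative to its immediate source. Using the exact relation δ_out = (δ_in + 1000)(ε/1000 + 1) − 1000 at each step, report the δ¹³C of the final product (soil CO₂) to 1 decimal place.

-56.8 per mil

step 1: δ = (-17.40 + 1000)·(-6.2/1000 + 1) − 1000 = -23.49 per mil
step 2: δ = (-23.49 + 1000)·(-18.8/1000 + 1) − 1000 = -41.85 per mil
step 3: δ = (-41.85 + 1000)·(8.6/1000 + 1) − 1000 = -33.61 per mil
step 4: δ = (-33.61 + 1000)·(-24.0/1000 + 1) − 1000 = -56.80 per mil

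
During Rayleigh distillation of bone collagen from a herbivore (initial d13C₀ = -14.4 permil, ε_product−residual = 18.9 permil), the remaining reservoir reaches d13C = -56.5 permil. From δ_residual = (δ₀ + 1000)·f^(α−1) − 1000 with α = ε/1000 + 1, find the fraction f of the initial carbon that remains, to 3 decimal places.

α − 1 = ε/1000 = 0.0189
(δ_res + 1000)/(δ₀ + 1000) = (-56.5 + 1000)/(-14.4 + 1000) = 943.5/985.6 = 0.957285
f = 0.957285^(1/0.0189) = exp(ln(0.957285)/0.0189) = exp(-0.04365/0.0189)
f = exp(-2.3097) = 0.0993

0.099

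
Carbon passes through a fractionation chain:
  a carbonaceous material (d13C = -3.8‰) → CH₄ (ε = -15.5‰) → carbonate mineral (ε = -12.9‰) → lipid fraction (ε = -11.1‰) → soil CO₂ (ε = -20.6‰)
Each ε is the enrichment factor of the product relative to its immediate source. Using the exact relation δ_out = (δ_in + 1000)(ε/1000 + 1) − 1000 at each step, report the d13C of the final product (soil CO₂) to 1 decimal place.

step 1: δ = (-3.80 + 1000)·(-15.5/1000 + 1) − 1000 = -19.24‰
step 2: δ = (-19.24 + 1000)·(-12.9/1000 + 1) − 1000 = -31.89‰
step 3: δ = (-31.89 + 1000)·(-11.1/1000 + 1) − 1000 = -42.64‰
step 4: δ = (-42.64 + 1000)·(-20.6/1000 + 1) − 1000 = -62.36‰

-62.4‰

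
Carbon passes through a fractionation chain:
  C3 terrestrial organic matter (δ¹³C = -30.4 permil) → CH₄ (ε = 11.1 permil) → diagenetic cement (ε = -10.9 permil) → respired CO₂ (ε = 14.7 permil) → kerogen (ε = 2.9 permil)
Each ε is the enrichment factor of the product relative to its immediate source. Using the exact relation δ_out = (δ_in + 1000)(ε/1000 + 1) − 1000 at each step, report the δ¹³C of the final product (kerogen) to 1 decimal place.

step 1: δ = (-30.40 + 1000)·(11.1/1000 + 1) − 1000 = -19.64 permil
step 2: δ = (-19.64 + 1000)·(-10.9/1000 + 1) − 1000 = -30.32 permil
step 3: δ = (-30.32 + 1000)·(14.7/1000 + 1) − 1000 = -16.07 permil
step 4: δ = (-16.07 + 1000)·(2.9/1000 + 1) − 1000 = -13.22 permil

-13.2 permil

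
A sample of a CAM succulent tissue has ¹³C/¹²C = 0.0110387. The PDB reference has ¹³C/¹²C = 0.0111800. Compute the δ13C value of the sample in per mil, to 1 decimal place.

δ13C = (R_sample / R_standard − 1) × 1000
R_sample / R_standard = 0.0110387 / 0.0111800 = 0.987361
δ13C = (0.987361 − 1) × 1000 = -12.64 per mil

-12.6 per mil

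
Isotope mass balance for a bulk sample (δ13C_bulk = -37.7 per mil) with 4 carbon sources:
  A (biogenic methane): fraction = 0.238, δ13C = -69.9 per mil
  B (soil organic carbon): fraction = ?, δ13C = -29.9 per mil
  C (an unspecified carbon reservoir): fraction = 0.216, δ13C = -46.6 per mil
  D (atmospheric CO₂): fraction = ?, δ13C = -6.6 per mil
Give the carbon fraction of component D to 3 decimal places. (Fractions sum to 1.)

0.229

Let f_D and f_B be the unknown fractions; fractions sum to 1 so f_D + f_B = 0.546.
Mass balance: Σ fᵢ·δᵢ = δ_bulk ⇒ f_D·(-6.6) + f_B·(-29.9) = -37.7 − (-26.702) = -10.998
Substitute f_B = 0.546 − f_D:
f_D·(-6.6 − -29.9) = -10.998 − 0.546×(-29.9) = 5.327
f_D = 5.327 / 23.3 = 0.2286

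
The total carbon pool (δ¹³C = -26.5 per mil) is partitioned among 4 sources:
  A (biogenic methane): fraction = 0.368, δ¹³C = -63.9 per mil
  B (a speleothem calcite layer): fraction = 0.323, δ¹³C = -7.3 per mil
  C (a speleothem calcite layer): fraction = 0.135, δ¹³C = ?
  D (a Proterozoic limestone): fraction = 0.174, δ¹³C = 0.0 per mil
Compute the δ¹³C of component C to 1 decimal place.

Isotope mass balance: δ_bulk = Σ fᵢ·δᵢ.
-26.5 = 0.368×(-63.9) + 0.323×(-7.3) + 0.135×δ_C + 0.174×(0.0)
0.135·δ_C = -26.5 − (-25.873) = -0.627
δ_C = -0.627 / 0.135 = -4.64 per mil

-4.6 per mil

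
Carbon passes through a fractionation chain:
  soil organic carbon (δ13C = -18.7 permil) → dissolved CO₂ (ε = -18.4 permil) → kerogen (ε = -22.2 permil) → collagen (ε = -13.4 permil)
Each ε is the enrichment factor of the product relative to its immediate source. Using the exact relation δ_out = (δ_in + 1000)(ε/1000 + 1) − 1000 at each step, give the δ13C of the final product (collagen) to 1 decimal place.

-70.8 permil

step 1: δ = (-18.70 + 1000)·(-18.4/1000 + 1) − 1000 = -36.76 permil
step 2: δ = (-36.76 + 1000)·(-22.2/1000 + 1) − 1000 = -58.14 permil
step 3: δ = (-58.14 + 1000)·(-13.4/1000 + 1) − 1000 = -70.76 permil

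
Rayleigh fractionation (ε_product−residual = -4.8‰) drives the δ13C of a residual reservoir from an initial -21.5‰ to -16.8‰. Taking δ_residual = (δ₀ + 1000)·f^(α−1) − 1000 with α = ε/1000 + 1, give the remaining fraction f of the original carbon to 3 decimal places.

α − 1 = ε/1000 = -0.0048
(δ_res + 1000)/(δ₀ + 1000) = (-16.8 + 1000)/(-21.5 + 1000) = 983.2/978.5 = 1.004803
f = 1.004803^(1/-0.0048) = exp(ln(1.004803)/-0.0048) = exp(0.00479/-0.0048)
f = exp(-0.9983) = 0.3685

0.369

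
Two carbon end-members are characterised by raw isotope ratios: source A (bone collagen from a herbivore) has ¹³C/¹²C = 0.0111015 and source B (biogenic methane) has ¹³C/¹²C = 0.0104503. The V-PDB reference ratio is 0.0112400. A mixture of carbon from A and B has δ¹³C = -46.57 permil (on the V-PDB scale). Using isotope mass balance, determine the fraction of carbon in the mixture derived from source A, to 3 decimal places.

δ_A = (0.0111015/0.0112400 − 1)×1000 = (0.987678 − 1)×1000 = -12.322 permil
δ_B = (0.0104503/0.0112400 − 1)×1000 = (0.929742 − 1)×1000 = -70.258 permil
f_A = (δ_mix − δ_B)/(δ_A − δ_B) = (-46.57 − (-70.258))/(-12.322 − (-70.258))
f_A = 23.688 / 57.936 = 0.4089

0.409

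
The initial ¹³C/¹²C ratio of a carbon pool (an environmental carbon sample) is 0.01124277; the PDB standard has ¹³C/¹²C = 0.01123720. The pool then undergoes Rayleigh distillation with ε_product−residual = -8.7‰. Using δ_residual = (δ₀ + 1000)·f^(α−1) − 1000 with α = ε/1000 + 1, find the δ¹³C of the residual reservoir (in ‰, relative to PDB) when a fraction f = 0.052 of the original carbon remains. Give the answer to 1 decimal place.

26.6‰

δ₀ = (0.01124277/0.01123720 − 1)×1000 = (1.000496 − 1)×1000 = 0.496‰
α − 1 = ε/1000 = -0.0087
f^(α−1) = 0.052^(-0.0087) = 1.026055
δ_res = (0.496 + 1000) × 1.026055 − 1000 = 1026.564 − 1000 = 26.56‰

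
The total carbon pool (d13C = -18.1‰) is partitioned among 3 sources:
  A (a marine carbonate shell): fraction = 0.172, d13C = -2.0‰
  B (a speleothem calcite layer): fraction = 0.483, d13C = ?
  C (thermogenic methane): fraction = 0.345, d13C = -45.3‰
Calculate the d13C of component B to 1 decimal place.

-4.4‰

Isotope mass balance: δ_bulk = Σ fᵢ·δᵢ.
-18.1 = 0.172×(-2.0) + 0.483×δ_B + 0.345×(-45.3)
0.483·δ_B = -18.1 − (-15.972) = -2.128
δ_B = -2.128 / 0.483 = -4.40‰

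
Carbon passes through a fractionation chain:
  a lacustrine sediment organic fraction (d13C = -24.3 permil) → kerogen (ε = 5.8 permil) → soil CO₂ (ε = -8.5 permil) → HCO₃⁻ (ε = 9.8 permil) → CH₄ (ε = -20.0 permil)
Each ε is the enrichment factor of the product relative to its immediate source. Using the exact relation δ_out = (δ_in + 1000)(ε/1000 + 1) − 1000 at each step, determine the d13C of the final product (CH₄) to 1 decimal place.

step 1: δ = (-24.30 + 1000)·(5.8/1000 + 1) − 1000 = -18.64 permil
step 2: δ = (-18.64 + 1000)·(-8.5/1000 + 1) − 1000 = -26.98 permil
step 3: δ = (-26.98 + 1000)·(9.8/1000 + 1) − 1000 = -17.45 permil
step 4: δ = (-17.45 + 1000)·(-20.0/1000 + 1) − 1000 = -37.10 permil

-37.1 permil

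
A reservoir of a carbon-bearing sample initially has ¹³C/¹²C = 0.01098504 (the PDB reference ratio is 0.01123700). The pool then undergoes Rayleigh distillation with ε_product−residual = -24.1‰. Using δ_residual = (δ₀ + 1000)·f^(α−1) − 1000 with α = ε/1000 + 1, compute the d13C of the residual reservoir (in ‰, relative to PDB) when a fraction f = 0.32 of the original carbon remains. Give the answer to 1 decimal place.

δ₀ = (0.01098504/0.01123700 − 1)×1000 = (0.977578 − 1)×1000 = -22.422‰
α − 1 = ε/1000 = -0.0241
f^(α−1) = 0.32^(-0.0241) = 1.027841
δ_res = (-22.422 + 1000) × 1.027841 − 1000 = 1004.794 − 1000 = 4.79‰

4.8‰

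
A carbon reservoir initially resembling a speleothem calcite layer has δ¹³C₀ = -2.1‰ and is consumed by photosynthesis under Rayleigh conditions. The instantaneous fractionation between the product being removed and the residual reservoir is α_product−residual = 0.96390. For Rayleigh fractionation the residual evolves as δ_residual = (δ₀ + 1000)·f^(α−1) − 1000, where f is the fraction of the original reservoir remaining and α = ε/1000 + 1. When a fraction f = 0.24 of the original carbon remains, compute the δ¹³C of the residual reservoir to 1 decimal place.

50.7‰

Rayleigh residual: δ_res = (δ₀ + 1000)·f^(α−1) − 1000
α − 1 = -0.03610
f^(α−1) = 0.24^(-0.03610) = 1.052869
δ_res = (-2.1 + 1000) × 1.052869 − 1000 = 1050.658 − 1000 = 50.66‰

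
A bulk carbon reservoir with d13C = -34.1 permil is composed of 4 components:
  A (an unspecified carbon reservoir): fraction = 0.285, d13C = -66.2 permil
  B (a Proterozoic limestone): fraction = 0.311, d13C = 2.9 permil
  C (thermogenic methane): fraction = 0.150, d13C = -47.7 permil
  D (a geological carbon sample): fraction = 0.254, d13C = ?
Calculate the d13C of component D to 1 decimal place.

Isotope mass balance: δ_bulk = Σ fᵢ·δᵢ.
-34.1 = 0.285×(-66.2) + 0.311×(2.9) + 0.150×(-47.7) + 0.254×δ_D
0.254·δ_D = -34.1 − (-25.120) = -8.980
δ_D = -8.980 / 0.254 = -35.35 permil

-35.4 permil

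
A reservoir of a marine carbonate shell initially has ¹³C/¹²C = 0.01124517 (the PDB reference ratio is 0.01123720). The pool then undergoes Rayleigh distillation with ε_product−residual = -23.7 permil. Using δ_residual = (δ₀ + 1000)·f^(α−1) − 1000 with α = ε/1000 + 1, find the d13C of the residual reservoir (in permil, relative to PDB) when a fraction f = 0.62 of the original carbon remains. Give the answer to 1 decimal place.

δ₀ = (0.01124517/0.01123720 − 1)×1000 = (1.000709 − 1)×1000 = 0.709 permil
α − 1 = ε/1000 = -0.0237
f^(α−1) = 0.62^(-0.0237) = 1.011394
δ_res = (0.709 + 1000) × 1.011394 − 1000 = 1012.111 − 1000 = 12.11 permil

12.1 permil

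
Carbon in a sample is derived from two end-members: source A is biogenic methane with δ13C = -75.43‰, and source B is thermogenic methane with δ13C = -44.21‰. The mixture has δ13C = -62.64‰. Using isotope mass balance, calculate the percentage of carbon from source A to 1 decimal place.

δ_mix = f_A·δ_A + (1 − f_A)·δ_B  ⇒  f_A = (δ_mix − δ_B)/(δ_A − δ_B)
f_A = (-62.64 − (-44.21)) / (-75.43 − (-44.21))
f_A = -18.43 / -31.22 = 0.5903

59.0%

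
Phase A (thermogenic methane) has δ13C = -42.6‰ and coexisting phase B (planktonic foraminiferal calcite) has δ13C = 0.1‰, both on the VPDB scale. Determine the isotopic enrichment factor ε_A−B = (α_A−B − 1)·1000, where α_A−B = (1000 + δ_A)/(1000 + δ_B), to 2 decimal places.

-42.70‰

α_A−B = (1000 + -42.6) / (1000 + 0.1) = 957.4 / 1000.1 = 0.957304
ε_A−B = (0.957304 − 1) × 1000 = -42.696‰
(The approximation ε ≈ δ_A − δ_B would give -42.7‰.)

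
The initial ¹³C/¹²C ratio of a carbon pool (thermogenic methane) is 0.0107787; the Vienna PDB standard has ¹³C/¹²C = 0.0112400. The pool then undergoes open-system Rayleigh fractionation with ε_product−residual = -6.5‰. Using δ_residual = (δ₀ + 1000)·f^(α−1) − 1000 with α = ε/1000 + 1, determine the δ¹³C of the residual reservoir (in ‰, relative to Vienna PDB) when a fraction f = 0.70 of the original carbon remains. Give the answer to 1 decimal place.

δ₀ = (0.0107787/0.0112400 − 1)×1000 = (0.958959 − 1)×1000 = -41.041‰
α − 1 = ε/1000 = -0.0065
f^(α−1) = 0.70^(-0.0065) = 1.002321
δ_res = (-41.041 + 1000) × 1.002321 − 1000 = 961.185 − 1000 = -38.82‰

-38.8‰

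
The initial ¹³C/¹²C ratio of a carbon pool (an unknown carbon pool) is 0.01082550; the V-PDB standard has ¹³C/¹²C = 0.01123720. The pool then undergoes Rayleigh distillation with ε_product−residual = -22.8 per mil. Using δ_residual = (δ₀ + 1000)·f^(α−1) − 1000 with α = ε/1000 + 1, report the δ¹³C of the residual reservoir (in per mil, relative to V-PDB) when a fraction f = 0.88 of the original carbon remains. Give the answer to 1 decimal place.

δ₀ = (0.01082550/0.01123720 − 1)×1000 = (0.963363 − 1)×1000 = -36.637 per mil
α − 1 = ε/1000 = -0.0228
f^(α−1) = 0.88^(-0.0228) = 1.002919
δ_res = (-36.637 + 1000) × 1.002919 − 1000 = 966.175 − 1000 = -33.83 per mil

-33.8 per mil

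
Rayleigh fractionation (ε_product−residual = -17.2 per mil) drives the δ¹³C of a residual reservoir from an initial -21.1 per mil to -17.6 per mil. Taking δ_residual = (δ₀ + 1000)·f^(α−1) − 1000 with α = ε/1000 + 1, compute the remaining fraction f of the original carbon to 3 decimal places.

α − 1 = ε/1000 = -0.0172
(δ_res + 1000)/(δ₀ + 1000) = (-17.6 + 1000)/(-21.1 + 1000) = 982.4/978.9 = 1.003575
f = 1.003575^(1/-0.0172) = exp(ln(1.003575)/-0.0172) = exp(0.00357/-0.0172)
f = exp(-0.2075) = 0.8126

0.813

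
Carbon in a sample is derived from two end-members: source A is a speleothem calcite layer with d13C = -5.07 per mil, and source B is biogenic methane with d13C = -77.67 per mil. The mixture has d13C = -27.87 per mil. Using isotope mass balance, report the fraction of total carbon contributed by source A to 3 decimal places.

0.686

δ_mix = f_A·δ_A + (1 − f_A)·δ_B  ⇒  f_A = (δ_mix − δ_B)/(δ_A − δ_B)
f_A = (-27.87 − (-77.67)) / (-5.07 − (-77.67))
f_A = 49.80 / 72.60 = 0.6860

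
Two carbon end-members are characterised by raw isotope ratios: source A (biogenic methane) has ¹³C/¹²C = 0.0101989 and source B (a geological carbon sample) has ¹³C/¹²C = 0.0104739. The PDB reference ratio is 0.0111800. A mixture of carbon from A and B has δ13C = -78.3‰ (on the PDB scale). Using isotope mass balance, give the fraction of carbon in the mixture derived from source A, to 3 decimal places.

δ_A = (0.0101989/0.0111800 − 1)×1000 = (0.912245 − 1)×1000 = -87.755‰
δ_B = (0.0104739/0.0111800 − 1)×1000 = (0.936843 − 1)×1000 = -63.157‰
f_A = (δ_mix − δ_B)/(δ_A − δ_B) = (-78.3 − (-63.157))/(-87.755 − (-63.157))
f_A = -15.143 / -24.597 = 0.6156

0.616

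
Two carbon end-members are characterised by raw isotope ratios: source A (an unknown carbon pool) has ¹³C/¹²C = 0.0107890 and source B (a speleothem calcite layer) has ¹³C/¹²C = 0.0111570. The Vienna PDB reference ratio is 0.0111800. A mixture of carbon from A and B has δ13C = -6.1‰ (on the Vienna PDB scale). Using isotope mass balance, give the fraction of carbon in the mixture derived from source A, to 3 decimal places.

δ_A = (0.0107890/0.0111800 − 1)×1000 = (0.965027 − 1)×1000 = -34.973‰
δ_B = (0.0111570/0.0111800 − 1)×1000 = (0.997943 − 1)×1000 = -2.057‰
f_A = (δ_mix − δ_B)/(δ_A − δ_B) = (-6.1 − (-2.057))/(-34.973 − (-2.057))
f_A = -4.043 / -32.916 = 0.1228

0.123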